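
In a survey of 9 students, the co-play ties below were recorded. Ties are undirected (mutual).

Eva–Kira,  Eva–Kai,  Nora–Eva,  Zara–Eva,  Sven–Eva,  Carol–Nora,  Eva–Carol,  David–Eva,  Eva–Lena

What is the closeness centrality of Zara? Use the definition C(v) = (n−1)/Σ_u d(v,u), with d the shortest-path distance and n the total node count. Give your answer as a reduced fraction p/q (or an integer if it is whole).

Distances from Zara: Carol:2, David:2, Eva:1, Kai:2, Kira:2, Lena:2, Nora:2, Sven:2. Sum = 15.
n = 9, so closeness = 8/15.

8/15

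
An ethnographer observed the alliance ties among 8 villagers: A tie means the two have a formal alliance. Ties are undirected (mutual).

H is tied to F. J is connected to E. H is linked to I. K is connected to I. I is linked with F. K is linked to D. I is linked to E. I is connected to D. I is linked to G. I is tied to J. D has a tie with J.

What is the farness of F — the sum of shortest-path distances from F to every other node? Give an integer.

12

Distances from F: D:2, E:2, G:2, H:1, I:1, J:2, K:2.
Sum = 2 + 2 + 2 + 1 + 1 + 2 + 2 = 12.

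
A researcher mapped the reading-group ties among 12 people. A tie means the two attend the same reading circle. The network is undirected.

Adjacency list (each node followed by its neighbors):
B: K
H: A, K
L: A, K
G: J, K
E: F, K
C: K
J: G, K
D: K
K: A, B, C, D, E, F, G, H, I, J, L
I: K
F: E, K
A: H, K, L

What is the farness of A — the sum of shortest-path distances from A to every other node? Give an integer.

19

Distances from A: B:2, C:2, D:2, E:2, F:2, G:2, H:1, I:2, J:2, K:1, L:1.
Sum = 2 + 2 + 2 + 2 + 2 + 2 + 1 + 2 + 2 + 1 + 1 = 19.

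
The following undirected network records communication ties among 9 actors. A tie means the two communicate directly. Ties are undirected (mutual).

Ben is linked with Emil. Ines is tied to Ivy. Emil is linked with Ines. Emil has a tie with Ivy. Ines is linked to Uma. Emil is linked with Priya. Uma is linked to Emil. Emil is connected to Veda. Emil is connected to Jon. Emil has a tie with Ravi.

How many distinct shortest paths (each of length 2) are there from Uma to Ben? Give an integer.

The shortest distance is 2, and the only length-2 path is Uma–Emil–Ben. So there is exactly 1 shortest path.

1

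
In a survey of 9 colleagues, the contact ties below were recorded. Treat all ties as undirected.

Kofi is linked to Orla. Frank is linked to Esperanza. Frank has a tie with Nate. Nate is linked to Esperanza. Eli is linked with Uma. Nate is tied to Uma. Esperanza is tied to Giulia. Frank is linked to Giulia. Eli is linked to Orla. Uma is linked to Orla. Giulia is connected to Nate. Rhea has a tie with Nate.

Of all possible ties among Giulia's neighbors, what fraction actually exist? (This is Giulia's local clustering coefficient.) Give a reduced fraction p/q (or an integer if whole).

1

Giulia's neighbors: Esperanza, Frank, and Nate (k = 3).
Possible neighbor pairs: C(3,2) = 3. Edges among them: Esperanza–Frank, Esperanza–Nate, Frank–Nate → e = 3.
Clustering(Giulia) = 3/3 = 1.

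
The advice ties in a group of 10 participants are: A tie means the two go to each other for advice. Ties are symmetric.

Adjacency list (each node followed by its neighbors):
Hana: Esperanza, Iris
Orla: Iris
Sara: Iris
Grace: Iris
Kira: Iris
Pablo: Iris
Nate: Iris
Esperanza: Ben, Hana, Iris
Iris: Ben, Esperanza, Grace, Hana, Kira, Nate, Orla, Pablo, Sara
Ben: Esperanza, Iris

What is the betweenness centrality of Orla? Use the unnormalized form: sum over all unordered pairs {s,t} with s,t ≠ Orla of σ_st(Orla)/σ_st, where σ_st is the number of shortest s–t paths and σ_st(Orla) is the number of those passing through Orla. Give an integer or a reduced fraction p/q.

0

No shortest path between any pair of other nodes passes through Orla.
Summing the contributions gives betweenness(Orla) = 0.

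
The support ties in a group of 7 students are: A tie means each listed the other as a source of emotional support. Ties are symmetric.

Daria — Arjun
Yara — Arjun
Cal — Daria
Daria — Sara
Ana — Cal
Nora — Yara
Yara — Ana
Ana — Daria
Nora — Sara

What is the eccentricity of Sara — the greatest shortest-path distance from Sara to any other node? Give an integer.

2

Distances from Sara: Ana:2, Arjun:2, Cal:2, Daria:1, Nora:1, Yara:2.
The largest is 2 (to Yara, Arjun, Ana, and Cal), so the eccentricity of Sara is 2.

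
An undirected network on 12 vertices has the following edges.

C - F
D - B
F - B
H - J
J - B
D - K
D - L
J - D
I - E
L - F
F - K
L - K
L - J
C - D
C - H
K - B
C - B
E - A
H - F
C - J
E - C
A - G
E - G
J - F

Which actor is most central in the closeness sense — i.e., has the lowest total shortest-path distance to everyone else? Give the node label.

Farness (sum of distances to all others) for each node — A:29, B:20, C:16, D:20, E:20, F:19, G:29, H:22, I:30, J:19, K:25, L:25.
The smallest farness is 16, for C, so C has the highest closeness.

C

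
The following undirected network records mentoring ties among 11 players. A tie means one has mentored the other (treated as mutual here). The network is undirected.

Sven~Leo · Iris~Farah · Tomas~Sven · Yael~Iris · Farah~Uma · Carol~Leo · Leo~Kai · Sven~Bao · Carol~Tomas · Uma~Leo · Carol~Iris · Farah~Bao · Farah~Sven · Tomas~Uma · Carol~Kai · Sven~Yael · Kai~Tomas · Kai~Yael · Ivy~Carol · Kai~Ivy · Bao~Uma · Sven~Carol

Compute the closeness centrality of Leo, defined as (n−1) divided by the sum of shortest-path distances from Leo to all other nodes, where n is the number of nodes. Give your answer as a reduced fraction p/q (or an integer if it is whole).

Distances from Leo: Bao:2, Carol:1, Farah:2, Iris:2, Ivy:2, Kai:1, Sven:1, Tomas:2, Uma:1, Yael:2. Sum = 16.
n = 11, so closeness = 10/16 = 5/8.

5/8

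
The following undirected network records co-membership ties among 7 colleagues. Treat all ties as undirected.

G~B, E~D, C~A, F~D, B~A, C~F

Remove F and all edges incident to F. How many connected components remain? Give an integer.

2

Without F, the remaining ties split the others into: {D, E}; {A, B, C, G}.
That's 2 separate components.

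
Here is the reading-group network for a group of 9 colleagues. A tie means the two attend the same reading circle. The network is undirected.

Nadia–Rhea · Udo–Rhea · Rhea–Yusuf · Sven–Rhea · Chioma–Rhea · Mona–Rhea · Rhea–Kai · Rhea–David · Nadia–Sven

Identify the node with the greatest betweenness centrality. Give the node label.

Rhea

Unnormalized betweenness of each node: Chioma:0, David:0, Kai:0, Mona:0, Nadia:0, Rhea:27, Sven:0, Udo:0, Yusuf:0.
Rhea has the largest value, 27, making it the main broker — the node through which the most shortest paths run.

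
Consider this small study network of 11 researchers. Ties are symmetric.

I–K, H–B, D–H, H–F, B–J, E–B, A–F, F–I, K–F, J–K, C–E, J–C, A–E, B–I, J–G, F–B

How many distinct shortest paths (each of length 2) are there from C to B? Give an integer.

The shortest distance is 2. The length-2 paths are: C–E–B; C–J–B.
That gives 2 distinct shortest paths.

2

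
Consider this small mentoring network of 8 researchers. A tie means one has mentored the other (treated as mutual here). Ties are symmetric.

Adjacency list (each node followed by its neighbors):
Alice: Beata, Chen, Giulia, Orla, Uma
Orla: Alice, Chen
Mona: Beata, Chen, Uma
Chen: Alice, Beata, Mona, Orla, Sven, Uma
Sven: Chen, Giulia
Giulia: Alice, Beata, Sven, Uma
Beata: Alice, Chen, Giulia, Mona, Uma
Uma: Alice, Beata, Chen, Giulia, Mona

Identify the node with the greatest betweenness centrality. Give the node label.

Chen

Unnormalized betweenness of each node: Alice:9/4, Beata:13/12, Chen:35/6, Giulia:3/2, Mona:0, Orla:0, Sven:1/4, Uma:13/12.
Chen has the largest value, 35/6, making it the main broker — the node through which the most shortest paths run.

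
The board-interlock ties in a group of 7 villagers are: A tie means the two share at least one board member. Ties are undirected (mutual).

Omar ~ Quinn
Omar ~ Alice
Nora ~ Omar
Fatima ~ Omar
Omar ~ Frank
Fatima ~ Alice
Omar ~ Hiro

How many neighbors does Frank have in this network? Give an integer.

1

Frank is directly tied to Omar. That is 1 neighbor, so the degree of Frank is 1.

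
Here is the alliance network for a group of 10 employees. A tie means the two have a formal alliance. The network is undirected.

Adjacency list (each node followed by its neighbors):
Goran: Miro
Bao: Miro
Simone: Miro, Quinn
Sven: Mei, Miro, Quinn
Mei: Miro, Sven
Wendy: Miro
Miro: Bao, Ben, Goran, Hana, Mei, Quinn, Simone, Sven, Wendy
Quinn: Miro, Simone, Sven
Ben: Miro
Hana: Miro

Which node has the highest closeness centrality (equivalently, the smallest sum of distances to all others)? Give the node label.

Farness (sum of distances to all others) for each node — Bao:17, Ben:17, Goran:17, Hana:17, Mei:16, Miro:9, Quinn:15, Simone:16, Sven:15, Wendy:17.
The smallest farness is 9, for Miro, so Miro has the highest closeness.

Miro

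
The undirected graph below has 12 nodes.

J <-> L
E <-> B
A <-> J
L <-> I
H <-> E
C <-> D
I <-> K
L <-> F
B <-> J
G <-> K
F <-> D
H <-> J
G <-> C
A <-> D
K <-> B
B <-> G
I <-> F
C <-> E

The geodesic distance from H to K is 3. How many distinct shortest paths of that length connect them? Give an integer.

2

The shortest distance is 3. The length-3 paths are: H–J–B–K; H–E–B–K.
That gives 2 distinct shortest paths.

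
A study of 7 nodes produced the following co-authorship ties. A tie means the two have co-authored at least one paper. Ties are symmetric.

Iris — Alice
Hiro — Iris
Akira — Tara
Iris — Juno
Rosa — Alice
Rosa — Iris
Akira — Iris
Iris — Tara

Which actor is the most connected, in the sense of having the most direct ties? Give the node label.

Iris

Degrees — Akira:2, Alice:2, Hiro:1, Iris:6, Juno:1, Rosa:2, Tara:2.
The maximum is 6, attained only by Iris.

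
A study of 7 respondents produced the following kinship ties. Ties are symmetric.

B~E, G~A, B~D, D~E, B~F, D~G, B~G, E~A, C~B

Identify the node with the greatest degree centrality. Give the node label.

B

Degrees — A:2, B:5, C:1, D:3, E:3, F:1, G:3.
The maximum is 5, attained only by B.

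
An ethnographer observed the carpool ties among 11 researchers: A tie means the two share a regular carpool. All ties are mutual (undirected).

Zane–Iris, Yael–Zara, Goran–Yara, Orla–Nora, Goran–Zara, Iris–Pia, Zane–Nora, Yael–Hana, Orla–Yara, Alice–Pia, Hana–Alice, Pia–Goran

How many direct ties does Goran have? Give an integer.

Goran is directly tied to Pia, Yara, and Zara. That is 3 neighbors, so the degree of Goran is 3.

3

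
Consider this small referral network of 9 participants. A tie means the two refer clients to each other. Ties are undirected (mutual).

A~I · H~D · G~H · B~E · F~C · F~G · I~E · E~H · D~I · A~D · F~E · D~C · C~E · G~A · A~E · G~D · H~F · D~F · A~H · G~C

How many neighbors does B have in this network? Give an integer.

B is directly tied to E. That is 1 neighbor, so the degree of B is 1.

1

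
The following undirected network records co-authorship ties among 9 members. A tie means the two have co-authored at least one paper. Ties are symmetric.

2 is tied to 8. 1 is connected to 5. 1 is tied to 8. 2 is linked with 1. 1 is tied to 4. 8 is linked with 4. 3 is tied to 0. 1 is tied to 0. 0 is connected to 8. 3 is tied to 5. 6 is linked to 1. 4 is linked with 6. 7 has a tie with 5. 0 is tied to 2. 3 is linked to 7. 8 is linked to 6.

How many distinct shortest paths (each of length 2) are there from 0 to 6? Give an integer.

2

The shortest distance is 2. The length-2 paths are: 0–8–6; 0–1–6.
That gives 2 distinct shortest paths.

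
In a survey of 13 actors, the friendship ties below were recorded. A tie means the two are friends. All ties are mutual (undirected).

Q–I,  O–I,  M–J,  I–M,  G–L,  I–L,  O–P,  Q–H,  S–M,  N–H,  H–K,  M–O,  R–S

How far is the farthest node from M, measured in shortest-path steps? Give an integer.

Distances from M: G:3, H:3, I:1, J:1, K:4, L:2, N:4, O:1, P:2, Q:2, R:2, S:1.
The largest is 4 (to N and K), so the eccentricity of M is 4.

4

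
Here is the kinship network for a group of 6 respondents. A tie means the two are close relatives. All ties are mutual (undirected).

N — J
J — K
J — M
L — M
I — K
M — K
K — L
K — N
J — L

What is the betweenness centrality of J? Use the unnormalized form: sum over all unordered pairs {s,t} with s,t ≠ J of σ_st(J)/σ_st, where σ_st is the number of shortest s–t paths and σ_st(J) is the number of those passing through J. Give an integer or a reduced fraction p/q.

1

Pairs whose geodesics pass through J — M–N: 1/2; N–L: 1/2.
All other pairs contribute 0.
Summing the contributions gives betweenness(J) = 1.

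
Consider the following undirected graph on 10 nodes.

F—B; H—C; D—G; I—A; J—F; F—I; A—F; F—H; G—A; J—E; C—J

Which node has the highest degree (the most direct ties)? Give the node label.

Degrees — A:3, B:1, C:2, D:1, E:1, F:5, G:2, H:2, I:2, J:3.
The maximum is 5, attained only by F.

F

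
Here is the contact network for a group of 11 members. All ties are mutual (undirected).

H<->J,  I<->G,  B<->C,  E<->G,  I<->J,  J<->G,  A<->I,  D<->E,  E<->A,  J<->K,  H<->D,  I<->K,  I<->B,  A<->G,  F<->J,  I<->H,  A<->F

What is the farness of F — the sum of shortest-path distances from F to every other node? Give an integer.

22

Distances from F: A:1, B:3, C:4, D:3, E:2, G:2, H:2, I:2, J:1, K:2.
Sum = 1 + 3 + 4 + 3 + 2 + 2 + 2 + 2 + 1 + 2 = 22.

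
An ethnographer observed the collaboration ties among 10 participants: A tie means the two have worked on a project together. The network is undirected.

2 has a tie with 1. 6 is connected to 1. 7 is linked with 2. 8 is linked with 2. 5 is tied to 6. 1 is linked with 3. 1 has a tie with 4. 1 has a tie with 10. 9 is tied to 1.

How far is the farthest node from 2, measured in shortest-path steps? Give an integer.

Distances from 2: 1:1, 3:2, 4:2, 5:3, 6:2, 7:1, 8:1, 9:2, 10:2.
The largest is 3 (to 5), so the eccentricity of 2 is 3.

3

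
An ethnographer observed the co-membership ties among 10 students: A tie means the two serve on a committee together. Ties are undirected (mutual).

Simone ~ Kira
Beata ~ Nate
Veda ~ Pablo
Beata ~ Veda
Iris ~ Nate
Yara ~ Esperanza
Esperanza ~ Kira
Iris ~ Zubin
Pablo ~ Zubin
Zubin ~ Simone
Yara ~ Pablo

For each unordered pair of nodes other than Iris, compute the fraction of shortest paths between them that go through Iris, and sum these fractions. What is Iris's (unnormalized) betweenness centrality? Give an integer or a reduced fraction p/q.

6

Pairs whose geodesics pass through Iris — Beata–Kira: 1/3; Beata–Simone: 1/2; Beata–Zubin: 1/2; Pablo–Nate: 1/2; Yara–Nate: 1/2; Esperanza–Nate: 2/3; Kira–Nate: 1; Simone–Nate: 1; Zubin–Nate: 1.
All other pairs contribute 0.
Summing the contributions gives betweenness(Iris) = 6.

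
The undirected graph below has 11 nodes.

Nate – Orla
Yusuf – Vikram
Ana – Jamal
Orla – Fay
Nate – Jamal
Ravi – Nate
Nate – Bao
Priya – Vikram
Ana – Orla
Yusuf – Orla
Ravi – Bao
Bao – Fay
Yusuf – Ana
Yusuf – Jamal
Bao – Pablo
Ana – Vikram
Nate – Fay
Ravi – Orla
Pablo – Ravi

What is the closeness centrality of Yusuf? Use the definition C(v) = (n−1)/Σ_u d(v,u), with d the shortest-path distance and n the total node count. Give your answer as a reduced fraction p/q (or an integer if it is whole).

5/9

Distances from Yusuf: Ana:1, Bao:3, Fay:2, Jamal:1, Nate:2, Orla:1, Pablo:3, Priya:2, Ravi:2, Vikram:1. Sum = 18.
n = 11, so closeness = 10/18 = 5/9.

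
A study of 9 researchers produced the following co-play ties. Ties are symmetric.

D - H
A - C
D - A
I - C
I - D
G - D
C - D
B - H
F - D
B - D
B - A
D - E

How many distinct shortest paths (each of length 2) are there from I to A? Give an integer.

The shortest distance is 2. The length-2 paths are: I–D–A; I–C–A.
That gives 2 distinct shortest paths.

2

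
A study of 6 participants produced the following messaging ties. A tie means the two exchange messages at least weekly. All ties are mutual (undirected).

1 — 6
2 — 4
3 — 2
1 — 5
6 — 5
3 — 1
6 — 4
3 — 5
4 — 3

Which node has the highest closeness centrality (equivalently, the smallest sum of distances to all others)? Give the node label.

3

Farness (sum of distances to all others) for each node — 1:7, 2:8, 3:6, 4:7, 5:7, 6:7.
The smallest farness is 6, for 3, so 3 has the highest closeness.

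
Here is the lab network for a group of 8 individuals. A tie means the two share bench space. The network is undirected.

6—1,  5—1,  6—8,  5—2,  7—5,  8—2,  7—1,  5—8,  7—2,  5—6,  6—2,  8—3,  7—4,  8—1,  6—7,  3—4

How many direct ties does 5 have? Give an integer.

5

5 is directly tied to 1, 2, 6, 7, and 8. That is 5 neighbors, so the degree of 5 is 5.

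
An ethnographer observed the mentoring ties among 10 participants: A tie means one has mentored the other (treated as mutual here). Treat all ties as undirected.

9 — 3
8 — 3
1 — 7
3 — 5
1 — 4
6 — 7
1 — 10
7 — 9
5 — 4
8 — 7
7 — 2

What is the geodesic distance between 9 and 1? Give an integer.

One shortest route is 9 – 7 – 1, which uses 2 edges, and 9 and 1 are not directly tied, so nothing shorter exists. So d(9,1) = 2.

2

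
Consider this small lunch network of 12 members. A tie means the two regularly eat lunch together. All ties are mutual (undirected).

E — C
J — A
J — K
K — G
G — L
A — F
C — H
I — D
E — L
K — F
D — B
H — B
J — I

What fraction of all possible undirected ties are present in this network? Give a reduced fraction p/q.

13/66

There are 13 edges and 12 nodes, so the maximum possible is C(12,2) = 66.
Density = 13/66.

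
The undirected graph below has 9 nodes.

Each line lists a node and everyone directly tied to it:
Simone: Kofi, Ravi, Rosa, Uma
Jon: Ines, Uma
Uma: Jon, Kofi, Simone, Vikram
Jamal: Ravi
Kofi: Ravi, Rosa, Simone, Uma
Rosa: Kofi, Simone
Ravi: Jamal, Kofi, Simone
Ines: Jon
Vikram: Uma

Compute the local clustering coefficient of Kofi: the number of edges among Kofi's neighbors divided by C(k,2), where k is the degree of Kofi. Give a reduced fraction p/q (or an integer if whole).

Kofi's neighbors: Ravi, Rosa, Simone, and Uma (k = 4).
Possible neighbor pairs: C(4,2) = 6. Edges among them: Ravi–Simone, Rosa–Simone, Simone–Uma → e = 3.
Clustering(Kofi) = 3/6 = 1/2.

1/2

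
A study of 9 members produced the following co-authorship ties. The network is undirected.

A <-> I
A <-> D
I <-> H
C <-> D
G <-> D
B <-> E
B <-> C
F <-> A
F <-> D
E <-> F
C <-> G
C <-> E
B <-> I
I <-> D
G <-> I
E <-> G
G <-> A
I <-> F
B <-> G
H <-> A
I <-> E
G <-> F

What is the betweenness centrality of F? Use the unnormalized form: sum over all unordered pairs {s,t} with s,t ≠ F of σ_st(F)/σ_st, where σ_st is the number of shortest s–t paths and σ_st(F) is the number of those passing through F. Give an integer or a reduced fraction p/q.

7/12

Pairs whose geodesics pass through F — A–E: 1/3; D–E: 1/4.
All other pairs contribute 0.
Summing the contributions gives betweenness(F) = 7/12.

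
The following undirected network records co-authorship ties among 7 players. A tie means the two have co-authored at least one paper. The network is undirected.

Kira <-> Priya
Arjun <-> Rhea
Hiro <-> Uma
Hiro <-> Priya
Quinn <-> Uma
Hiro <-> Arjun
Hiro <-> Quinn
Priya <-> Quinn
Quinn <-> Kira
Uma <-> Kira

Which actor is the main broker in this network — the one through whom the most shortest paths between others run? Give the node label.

Unnormalized betweenness of each node: Arjun:5, Hiro:25/3, Kira:1/3, Priya:1, Quinn:4/3, Rhea:0, Uma:1.
Hiro has the largest value, 25/3, making it the main broker — the node through which the most shortest paths run.

Hiro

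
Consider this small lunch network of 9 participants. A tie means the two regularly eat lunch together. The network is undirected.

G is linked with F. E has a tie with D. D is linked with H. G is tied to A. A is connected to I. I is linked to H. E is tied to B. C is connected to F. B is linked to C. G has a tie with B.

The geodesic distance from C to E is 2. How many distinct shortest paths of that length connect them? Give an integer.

The shortest distance is 2, and the only length-2 path is C–B–E. So there is exactly 1 shortest path.

1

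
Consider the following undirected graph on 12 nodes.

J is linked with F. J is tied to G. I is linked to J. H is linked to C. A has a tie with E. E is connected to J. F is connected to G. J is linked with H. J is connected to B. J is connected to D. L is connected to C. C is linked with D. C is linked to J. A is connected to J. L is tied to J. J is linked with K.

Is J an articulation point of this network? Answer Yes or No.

Yes

Removing J leaves {F and G} with no path to {C, D, H, and L}, so the network splits into 6 components. J is a cut vertex.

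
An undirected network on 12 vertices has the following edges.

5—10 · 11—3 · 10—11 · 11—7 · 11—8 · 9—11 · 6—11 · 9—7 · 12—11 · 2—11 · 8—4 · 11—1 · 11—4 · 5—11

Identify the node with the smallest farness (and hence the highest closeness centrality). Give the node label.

Farness (sum of distances to all others) for each node — 1:21, 2:21, 3:21, 4:20, 5:20, 6:21, 7:20, 8:20, 9:20, 10:20, 11:11, 12:21.
The smallest farness is 11, for 11, so 11 has the highest closeness.

11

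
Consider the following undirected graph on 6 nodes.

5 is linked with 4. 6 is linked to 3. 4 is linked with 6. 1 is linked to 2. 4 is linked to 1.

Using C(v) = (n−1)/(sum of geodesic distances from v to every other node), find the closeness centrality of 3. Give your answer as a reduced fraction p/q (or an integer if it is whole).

5/13

Distances from 3: 1:3, 2:4, 4:2, 5:3, 6:1. Sum = 13.
n = 6, so closeness = 5/13.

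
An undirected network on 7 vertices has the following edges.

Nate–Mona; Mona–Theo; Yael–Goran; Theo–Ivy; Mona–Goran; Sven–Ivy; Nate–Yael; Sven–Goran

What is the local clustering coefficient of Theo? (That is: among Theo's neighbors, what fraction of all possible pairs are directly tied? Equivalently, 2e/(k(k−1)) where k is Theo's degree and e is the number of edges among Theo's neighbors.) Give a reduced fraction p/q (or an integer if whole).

0

Theo's neighbors: Ivy and Mona (k = 2).
Possible neighbor pairs: C(2,2) = 1. Edges among them: none → e = 0.
Clustering(Theo) = 0/1.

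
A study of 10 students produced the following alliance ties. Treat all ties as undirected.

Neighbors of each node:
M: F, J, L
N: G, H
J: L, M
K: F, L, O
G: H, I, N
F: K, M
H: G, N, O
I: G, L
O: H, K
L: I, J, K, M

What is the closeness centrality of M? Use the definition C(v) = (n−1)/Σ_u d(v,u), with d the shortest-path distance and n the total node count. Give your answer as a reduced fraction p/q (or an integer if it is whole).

3/7

Distances from M: F:1, G:3, H:4, I:2, J:1, K:2, L:1, N:4, O:3. Sum = 21.
n = 10, so closeness = 9/21 = 3/7.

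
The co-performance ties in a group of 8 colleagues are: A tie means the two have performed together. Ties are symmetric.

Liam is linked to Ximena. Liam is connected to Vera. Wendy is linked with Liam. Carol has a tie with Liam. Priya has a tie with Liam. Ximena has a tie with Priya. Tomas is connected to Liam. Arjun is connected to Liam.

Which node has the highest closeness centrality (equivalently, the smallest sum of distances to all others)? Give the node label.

Farness (sum of distances to all others) for each node — Arjun:13, Carol:13, Liam:7, Priya:12, Tomas:13, Vera:13, Wendy:13, Ximena:12.
The smallest farness is 7, for Liam, so Liam has the highest closeness.

Liam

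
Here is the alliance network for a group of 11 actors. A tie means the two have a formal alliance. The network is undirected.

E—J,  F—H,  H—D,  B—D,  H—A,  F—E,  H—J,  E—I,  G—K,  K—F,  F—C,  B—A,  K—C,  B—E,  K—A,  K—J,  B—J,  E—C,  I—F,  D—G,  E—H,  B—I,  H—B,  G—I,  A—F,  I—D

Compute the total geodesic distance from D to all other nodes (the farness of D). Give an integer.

Distances from D: A:2, B:1, C:3, E:2, F:2, G:1, H:1, I:1, J:2, K:2.
Sum = 2 + 1 + 3 + 2 + 2 + 1 + 1 + 1 + 2 + 2 = 17.

17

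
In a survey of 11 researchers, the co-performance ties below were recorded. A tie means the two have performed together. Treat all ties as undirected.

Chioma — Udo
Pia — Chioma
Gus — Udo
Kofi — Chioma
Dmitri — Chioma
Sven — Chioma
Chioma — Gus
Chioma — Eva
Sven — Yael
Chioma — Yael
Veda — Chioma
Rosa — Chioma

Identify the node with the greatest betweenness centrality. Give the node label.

Unnormalized betweenness of each node: Chioma:43, Dmitri:0, Eva:0, Gus:0, Kofi:0, Pia:0, Rosa:0, Sven:0, Udo:0, Veda:0, Yael:0.
Chioma has the largest value, 43, making it the main broker — the node through which the most shortest paths run.

Chioma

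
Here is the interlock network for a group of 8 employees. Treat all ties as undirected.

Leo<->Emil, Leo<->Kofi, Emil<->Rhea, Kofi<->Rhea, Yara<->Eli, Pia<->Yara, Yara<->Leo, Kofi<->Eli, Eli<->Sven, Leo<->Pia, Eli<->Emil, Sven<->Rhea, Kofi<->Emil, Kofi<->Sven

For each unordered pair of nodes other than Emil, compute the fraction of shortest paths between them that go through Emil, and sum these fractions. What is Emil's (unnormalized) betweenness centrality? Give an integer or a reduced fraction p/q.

31/15

Pairs whose geodesics pass through Emil — Pia–Rhea: 1/2; Yara–Rhea: 2/5; Rhea–Eli: 1/3; Rhea–Leo: 1/2; Eli–Leo: 1/3.
All other pairs contribute 0.
Summing the contributions gives betweenness(Emil) = 31/15.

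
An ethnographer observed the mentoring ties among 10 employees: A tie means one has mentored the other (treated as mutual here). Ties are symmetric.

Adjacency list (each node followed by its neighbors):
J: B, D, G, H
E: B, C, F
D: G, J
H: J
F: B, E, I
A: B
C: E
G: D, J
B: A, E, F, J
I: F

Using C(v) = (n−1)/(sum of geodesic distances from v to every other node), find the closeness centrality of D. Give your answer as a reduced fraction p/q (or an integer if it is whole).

9/23

Distances from D: A:3, B:2, C:4, E:3, F:3, G:1, H:2, I:4, J:1. Sum = 23.
n = 10, so closeness = 9/23.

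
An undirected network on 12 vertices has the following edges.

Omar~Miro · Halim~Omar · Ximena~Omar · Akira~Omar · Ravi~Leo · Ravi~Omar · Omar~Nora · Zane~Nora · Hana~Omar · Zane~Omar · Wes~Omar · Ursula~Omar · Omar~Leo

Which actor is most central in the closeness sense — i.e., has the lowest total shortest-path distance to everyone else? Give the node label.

Omar

Farness (sum of distances to all others) for each node — Akira:21, Halim:21, Hana:21, Leo:20, Miro:21, Nora:20, Omar:11, Ravi:20, Ursula:21, Wes:21, Ximena:21, Zane:20.
The smallest farness is 11, for Omar, so Omar has the highest closeness.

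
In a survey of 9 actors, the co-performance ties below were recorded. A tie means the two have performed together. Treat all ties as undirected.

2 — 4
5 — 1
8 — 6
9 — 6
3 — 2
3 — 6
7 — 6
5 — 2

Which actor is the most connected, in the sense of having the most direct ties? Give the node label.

6

Degrees — 1:1, 2:3, 3:2, 4:1, 5:2, 6:4, 7:1, 8:1, 9:1.
The maximum is 4, attained only by 6.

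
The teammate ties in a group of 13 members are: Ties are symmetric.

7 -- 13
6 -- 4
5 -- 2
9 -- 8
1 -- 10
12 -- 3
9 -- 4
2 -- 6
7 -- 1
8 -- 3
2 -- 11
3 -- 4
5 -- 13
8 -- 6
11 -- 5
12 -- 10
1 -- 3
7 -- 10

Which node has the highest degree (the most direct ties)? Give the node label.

Degrees — 1:3, 2:3, 3:4, 4:3, 5:3, 6:3, 7:3, 8:3, 9:2, 10:3, 11:2, 12:2, 13:2.
The maximum is 4, attained only by 3.

3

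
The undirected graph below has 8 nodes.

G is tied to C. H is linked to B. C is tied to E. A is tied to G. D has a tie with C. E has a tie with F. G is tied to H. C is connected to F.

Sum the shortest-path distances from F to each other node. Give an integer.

Distances from F: A:3, B:4, C:1, D:2, E:1, G:2, H:3.
Sum = 3 + 4 + 1 + 2 + 1 + 2 + 3 = 16.

16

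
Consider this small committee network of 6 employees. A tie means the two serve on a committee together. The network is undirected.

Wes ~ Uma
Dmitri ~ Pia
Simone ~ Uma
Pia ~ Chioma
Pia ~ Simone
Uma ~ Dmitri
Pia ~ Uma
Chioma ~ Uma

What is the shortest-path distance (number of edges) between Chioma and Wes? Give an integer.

One shortest route is Chioma – Uma – Wes, which uses 2 edges, and Chioma and Wes are not directly tied, so nothing shorter exists. So d(Chioma,Wes) = 2.

2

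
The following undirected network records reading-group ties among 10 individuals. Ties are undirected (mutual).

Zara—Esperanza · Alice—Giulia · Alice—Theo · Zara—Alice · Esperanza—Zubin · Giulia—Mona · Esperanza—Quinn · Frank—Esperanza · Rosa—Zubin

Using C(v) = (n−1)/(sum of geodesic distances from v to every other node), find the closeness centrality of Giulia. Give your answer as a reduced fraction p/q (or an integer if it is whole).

9/26

Distances from Giulia: Alice:1, Esperanza:3, Frank:4, Mona:1, Quinn:4, Rosa:5, Theo:2, Zara:2, Zubin:4. Sum = 26.
n = 10, so closeness = 9/26.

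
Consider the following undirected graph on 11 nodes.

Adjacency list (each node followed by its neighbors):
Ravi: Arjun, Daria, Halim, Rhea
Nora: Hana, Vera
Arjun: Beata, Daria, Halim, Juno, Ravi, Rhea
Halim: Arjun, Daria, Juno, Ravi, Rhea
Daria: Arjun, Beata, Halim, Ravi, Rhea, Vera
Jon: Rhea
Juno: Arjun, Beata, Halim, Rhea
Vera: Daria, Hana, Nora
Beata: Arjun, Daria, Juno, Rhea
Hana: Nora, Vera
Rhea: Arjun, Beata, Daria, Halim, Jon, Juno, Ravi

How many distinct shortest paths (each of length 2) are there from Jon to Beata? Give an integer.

1

The shortest distance is 2, and the only length-2 path is Jon–Rhea–Beata. So there is exactly 1 shortest path.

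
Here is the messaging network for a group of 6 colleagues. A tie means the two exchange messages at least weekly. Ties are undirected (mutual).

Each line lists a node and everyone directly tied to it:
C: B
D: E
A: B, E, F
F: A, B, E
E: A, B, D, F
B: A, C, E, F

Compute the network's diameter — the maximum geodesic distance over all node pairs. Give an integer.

Eccentricity of each node (its greatest distance to any other): A:2, B:2, C:3, D:3, E:2, F:2.
The maximum eccentricity is 3, realized for instance by the pair D–C via D – E – B – C. So the diameter is 3.

3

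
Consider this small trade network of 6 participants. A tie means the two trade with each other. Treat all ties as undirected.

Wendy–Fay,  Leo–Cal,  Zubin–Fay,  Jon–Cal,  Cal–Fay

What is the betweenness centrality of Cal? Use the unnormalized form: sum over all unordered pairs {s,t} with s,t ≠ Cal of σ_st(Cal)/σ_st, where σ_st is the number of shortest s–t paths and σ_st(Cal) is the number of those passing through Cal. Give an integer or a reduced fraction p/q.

Pairs whose geodesics pass through Cal — Fay–Jon: 1; Fay–Leo: 1; Zubin–Jon: 1; Zubin–Leo: 1; Wendy–Jon: 1; Wendy–Leo: 1; Jon–Leo: 1.
All other pairs contribute 0.
Summing the contributions gives betweenness(Cal) = 7.

7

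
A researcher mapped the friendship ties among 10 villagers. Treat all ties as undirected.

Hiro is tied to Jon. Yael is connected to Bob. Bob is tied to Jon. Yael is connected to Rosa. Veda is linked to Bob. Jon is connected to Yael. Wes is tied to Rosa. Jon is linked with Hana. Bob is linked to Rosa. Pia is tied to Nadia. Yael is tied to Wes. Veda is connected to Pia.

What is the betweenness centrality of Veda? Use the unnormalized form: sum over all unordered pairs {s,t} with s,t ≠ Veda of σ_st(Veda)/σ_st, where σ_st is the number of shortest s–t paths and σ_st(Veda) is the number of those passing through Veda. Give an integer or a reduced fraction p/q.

Pairs whose geodesics pass through Veda — Jon–Nadia: 1; Jon–Pia: 1; Bob–Nadia: 1; Bob–Pia: 1; Nadia–Wes: 2/2; Nadia–Hiro: 1; Nadia–Yael: 1; Nadia–Rosa: 1; Nadia–Hana: 1; Wes–Pia: 2/2; Hiro–Pia: 1; Yael–Pia: 1; Pia–Rosa: 1; Pia–Hana: 1.
All other pairs contribute 0.
Summing the contributions gives betweenness(Veda) = 14.

14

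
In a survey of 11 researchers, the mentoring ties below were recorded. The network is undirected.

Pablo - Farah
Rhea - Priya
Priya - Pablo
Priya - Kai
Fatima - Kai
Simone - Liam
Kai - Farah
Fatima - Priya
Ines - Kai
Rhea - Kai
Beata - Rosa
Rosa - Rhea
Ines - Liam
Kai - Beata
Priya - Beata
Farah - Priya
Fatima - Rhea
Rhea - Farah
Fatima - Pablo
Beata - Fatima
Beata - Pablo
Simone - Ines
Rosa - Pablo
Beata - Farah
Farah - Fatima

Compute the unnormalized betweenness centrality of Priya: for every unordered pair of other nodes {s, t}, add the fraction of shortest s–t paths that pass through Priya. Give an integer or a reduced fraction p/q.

29/20

Pairs whose geodesics pass through Priya — Simone–Pablo: 1/4; Liam–Pablo: 1/4; Ines–Pablo: 1/4; Rhea–Pablo: 1/4; Rhea–Beata: 1/5; Pablo–Kai: 1/4.
All other pairs contribute 0.
Summing the contributions gives betweenness(Priya) = 29/20.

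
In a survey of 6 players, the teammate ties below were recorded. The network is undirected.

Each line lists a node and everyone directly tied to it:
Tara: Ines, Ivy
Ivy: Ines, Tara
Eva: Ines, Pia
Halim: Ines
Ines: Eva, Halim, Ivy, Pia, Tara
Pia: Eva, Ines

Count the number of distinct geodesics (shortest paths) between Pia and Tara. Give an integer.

The shortest distance is 2, and the only length-2 path is Pia–Ines–Tara. So there is exactly 1 shortest path.

1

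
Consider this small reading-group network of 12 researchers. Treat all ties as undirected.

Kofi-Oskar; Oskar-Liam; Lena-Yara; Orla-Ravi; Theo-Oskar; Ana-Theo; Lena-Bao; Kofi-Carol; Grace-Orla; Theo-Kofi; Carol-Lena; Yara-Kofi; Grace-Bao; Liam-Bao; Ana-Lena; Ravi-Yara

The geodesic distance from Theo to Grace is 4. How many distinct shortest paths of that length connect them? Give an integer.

2

The shortest distance is 4. The length-4 paths are: Theo–Ana–Lena–Bao–Grace; Theo–Oskar–Liam–Bao–Grace.
That gives 2 distinct shortest paths.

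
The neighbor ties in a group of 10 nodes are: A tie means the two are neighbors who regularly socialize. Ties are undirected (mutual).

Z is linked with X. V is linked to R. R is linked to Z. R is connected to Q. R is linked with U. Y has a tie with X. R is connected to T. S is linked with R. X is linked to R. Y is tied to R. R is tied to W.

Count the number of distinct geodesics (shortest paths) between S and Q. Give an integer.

1

The shortest distance is 2, and the only length-2 path is S–R–Q. So there is exactly 1 shortest path.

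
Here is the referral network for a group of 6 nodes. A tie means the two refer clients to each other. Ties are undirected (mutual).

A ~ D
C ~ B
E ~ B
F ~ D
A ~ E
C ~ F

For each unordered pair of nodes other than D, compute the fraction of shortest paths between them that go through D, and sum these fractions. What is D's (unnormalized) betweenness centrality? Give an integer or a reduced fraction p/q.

Pairs whose geodesics pass through D — C–A: 1/2; F–A: 1; F–E: 1/2.
All other pairs contribute 0.
Summing the contributions gives betweenness(D) = 2.

2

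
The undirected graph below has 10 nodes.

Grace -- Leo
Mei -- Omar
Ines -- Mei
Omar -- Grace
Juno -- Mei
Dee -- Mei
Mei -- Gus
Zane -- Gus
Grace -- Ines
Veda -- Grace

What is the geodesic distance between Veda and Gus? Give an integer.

One shortest route is Veda – Grace – Omar – Mei – Gus, which uses 4 edges, and at distance 3 from Veda we only reach {Mei}, which does not include Gus. So d(Veda,Gus) = 4.

4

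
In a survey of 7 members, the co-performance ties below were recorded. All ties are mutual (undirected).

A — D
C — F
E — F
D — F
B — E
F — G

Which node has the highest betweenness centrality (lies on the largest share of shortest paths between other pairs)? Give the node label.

F

Unnormalized betweenness of each node: A:0, B:0, C:0, D:5, E:5, F:13, G:0.
F has the largest value, 13, making it the main broker — the node through which the most shortest paths run.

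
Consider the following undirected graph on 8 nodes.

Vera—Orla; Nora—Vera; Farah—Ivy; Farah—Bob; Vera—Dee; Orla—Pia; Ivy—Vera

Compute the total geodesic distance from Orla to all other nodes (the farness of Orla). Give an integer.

15

Distances from Orla: Bob:4, Dee:2, Farah:3, Ivy:2, Nora:2, Pia:1, Vera:1.
Sum = 4 + 2 + 3 + 2 + 2 + 1 + 1 = 15.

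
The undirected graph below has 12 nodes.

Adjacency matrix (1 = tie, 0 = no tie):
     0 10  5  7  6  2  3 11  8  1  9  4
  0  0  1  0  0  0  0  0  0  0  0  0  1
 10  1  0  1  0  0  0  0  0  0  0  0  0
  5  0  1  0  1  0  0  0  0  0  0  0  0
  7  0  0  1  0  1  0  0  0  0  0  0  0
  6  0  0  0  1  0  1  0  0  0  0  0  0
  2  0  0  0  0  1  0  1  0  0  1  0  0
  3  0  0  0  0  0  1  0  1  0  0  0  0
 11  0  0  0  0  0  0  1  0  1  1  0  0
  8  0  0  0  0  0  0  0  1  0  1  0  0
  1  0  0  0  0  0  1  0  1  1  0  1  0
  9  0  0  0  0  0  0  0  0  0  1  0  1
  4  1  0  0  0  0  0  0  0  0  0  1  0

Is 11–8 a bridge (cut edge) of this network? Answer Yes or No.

No

Even without that edge, 11 still reaches 8 via 11 – 1 – 8, so the network stays connected. Not a bridge.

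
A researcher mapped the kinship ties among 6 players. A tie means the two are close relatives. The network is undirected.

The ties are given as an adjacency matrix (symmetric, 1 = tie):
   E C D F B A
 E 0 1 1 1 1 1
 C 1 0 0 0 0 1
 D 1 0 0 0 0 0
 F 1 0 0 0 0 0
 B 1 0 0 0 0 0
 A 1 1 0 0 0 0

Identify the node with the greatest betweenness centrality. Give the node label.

E

Unnormalized betweenness of each node: A:0, B:0, C:0, D:0, E:9, F:0.
E has the largest value, 9, making it the main broker — the node through which the most shortest paths run.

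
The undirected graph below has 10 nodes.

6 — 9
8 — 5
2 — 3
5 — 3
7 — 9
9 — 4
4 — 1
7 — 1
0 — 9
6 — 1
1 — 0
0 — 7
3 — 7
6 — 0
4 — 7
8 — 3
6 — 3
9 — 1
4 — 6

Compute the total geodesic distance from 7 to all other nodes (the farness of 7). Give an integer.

Distances from 7: 0:1, 1:1, 2:2, 3:1, 4:1, 5:2, 6:2, 8:2, 9:1.
Sum = 1 + 1 + 2 + 1 + 1 + 2 + 2 + 2 + 1 = 13.

13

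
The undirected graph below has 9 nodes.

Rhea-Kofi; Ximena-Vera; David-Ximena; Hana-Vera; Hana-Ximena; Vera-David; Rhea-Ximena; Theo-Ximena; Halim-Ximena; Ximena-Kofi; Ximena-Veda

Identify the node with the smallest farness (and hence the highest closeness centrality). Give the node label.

Farness (sum of distances to all others) for each node — David:14, Halim:15, Hana:14, Kofi:14, Rhea:14, Theo:15, Veda:15, Vera:13, Ximena:8.
The smallest farness is 8, for Ximena, so Ximena has the highest closeness.

Ximena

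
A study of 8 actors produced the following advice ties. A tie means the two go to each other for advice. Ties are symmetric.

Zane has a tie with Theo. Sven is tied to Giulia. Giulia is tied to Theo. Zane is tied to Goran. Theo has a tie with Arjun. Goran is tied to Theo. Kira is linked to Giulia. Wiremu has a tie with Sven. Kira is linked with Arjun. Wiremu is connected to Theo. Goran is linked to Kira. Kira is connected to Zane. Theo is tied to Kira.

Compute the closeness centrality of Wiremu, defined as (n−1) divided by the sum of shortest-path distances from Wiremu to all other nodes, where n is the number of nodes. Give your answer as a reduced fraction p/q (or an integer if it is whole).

Distances from Wiremu: Arjun:2, Giulia:2, Goran:2, Kira:2, Sven:1, Theo:1, Zane:2. Sum = 12.
n = 8, so closeness = 7/12.

7/12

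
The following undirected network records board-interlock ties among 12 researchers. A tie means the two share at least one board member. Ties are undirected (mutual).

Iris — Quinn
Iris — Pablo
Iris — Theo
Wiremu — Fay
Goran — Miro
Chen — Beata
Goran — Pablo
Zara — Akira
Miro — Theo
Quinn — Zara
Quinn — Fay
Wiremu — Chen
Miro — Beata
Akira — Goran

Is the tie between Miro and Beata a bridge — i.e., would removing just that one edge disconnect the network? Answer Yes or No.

No

Even without that edge, Miro still reaches Beata via Miro – Theo – Iris – Quinn – Fay – Wiremu – Chen – Beata, so the network stays connected. Not a bridge.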